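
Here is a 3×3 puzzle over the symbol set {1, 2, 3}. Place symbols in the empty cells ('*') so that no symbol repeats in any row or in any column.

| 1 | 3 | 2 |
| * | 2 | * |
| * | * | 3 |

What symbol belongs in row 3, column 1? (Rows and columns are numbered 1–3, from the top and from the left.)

At row 2, column 1: row 2 has {2}; column 1 has {1}; that leaves 3.
At row 2, column 3: row 2 has {2,3}; column 3 has {2,3}; that leaves 1.
At row 3, column 1: row 3 has {3}; column 1 has {1,3}; that leaves 2.

2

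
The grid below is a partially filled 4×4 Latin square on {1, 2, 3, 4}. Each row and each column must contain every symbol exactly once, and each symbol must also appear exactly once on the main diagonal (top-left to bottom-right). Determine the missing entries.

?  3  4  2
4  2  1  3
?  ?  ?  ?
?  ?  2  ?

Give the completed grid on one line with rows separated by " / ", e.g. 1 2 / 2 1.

(r1,c1): row 1 has {2,3,4}; column 1 has {4}; the diagonal has {2}, so it must be 1.
(r3,c3): row 3 is empty so far; column 3 has {1,2,4}; the diagonal has {1,2}, so it must be 3.
(r4,c1): row 4 has {2}; column 1 has {1,4}, so it must be 3.
(r4,c4): row 4 has {2,3}; column 4 has {2,3}; the diagonal has {1,2,3}, so it must be 4.
(r3,c1): row 3 has {3}; column 1 has {1,3,4}, so it must be 2.
(r3,c4): row 3 has {2,3}; column 4 has {2,3,4}, so it must be 1.
(r4,c2): row 4 has {2,3,4}; column 2 has {2,3}, so it must be 1.
(r3,c2): row 3 has {1,2,3}; column 2 has {1,2,3}, so it must be 4.

1 3 4 2 / 4 2 1 3 / 2 4 3 1 / 3 1 2 4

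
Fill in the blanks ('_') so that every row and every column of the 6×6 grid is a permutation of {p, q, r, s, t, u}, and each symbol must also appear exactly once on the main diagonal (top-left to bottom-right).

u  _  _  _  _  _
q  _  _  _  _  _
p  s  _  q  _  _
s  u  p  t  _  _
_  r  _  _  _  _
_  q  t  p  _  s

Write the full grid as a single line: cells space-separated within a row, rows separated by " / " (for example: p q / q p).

u t q s p r / q p u r s t / p s r q t u / s u p t r q / t r s u q p / r q t p u s

(r2,c2) = p
(r3,c3) = r
(r5,c1) = t
(r5,c5) = q
(r6,c1) = r
(r6,c5) = u
(r1,c2) = t
(r3,c5) = t
(r3,c6) = u
(r4,c5) = r
(r4,c6) = q
(r5,c6) = p
(r1,c6) = r
(r2,c5) = s
(r2,c6) = t
(r1,c4) = s
(r1,c5) = p
(r2,c3) = u
(r2,c4) = r
(r5,c3) = s
(r5,c4) = u
(r1,c3) = q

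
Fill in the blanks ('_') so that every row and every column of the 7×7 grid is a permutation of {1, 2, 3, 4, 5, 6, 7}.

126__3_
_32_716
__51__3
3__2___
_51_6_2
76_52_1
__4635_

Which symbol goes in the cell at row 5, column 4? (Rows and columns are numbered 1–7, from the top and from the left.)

3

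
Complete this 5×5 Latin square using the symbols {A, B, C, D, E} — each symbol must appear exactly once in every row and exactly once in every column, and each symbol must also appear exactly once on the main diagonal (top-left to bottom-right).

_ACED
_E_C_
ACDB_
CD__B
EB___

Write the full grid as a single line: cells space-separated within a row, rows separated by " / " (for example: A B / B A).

B A C E D / D E B C A / A C D B E / C D E A B / E B A D C

row 1 has {A,C,D,E}; column 1 has {A,C,E}; the diagonal has {D,E} — only B is left for (r1,c1).
row 2 has {C,E}; column 1 has {A,B,C,E} — only D is left for (r2,c1).
row 2 has {C,D,E}; column 5 has {B,D} — only A is left for (r2,c5).
row 3 has {A,B,C,D}; column 5 has {A,B,D} — only E is left for (r3,c5).
row 4 has {B,C,D}; column 4 has {B,C,E}; the diagonal has {B,D,E} — only A is left for (r4,c4).
row 5 has {B,E}; column 3 has {C,D} — only A is left for (r5,c3).
row 5 has {A,B,E}; column 4 has {A,B,C,E} — only D is left for (r5,c4).
row 5 has {A,B,D,E}; column 5 has {A,B,D,E}; the diagonal has {A,B,D,E} — only C is left for (r5,c5).
row 2 has {A,C,D,E}; column 3 has {A,C,D} — only B is left for (r2,c3).
row 4 has {A,B,C,D}; column 3 has {A,B,C,D} — only E is left for (r4,c3).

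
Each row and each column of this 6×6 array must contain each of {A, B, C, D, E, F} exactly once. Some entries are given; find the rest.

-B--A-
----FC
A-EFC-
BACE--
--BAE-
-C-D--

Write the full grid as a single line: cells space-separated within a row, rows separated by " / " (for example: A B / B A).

row 1 has {A,B}; column 4 has {A,D,E,F} — only C is left for (r1,c4).
row 2 has {C,F}; column 4 has {A,C,D,E,F} — only B is left for (r2,c4).
row 3 has {A,C,E,F}; column 2 has {A,B,C} — only D is left for (r3,c2).
row 3 has {A,C,D,E,F}; column 6 has {C} — only B is left for (r3,c6).
row 4 has {A,B,C,E}; column 5 has {A,C,E,F} — only D is left for (r4,c5).
row 4 has {A,B,C,D,E}; column 6 has {B,C} — only F is left for (r4,c6).
row 5 has {A,B,E}; column 2 has {A,B,C,D} — only F is left for (r5,c2).
row 5 has {A,B,E,F}; column 6 has {B,C,F} — only D is left for (r5,c6).
row 6 has {C,D}; column 5 has {A,C,D,E,F} — only B is left for (r6,c5).
row 1 has {A,B,C}; column 6 has {B,C,D,F} — only E is left for (r1,c6).
row 2 has {B,C,F}; column 2 has {A,B,C,D,F} — only E is left for (r2,c2).
row 5 has {A,B,D,E,F}; column 1 has {A,B} — only C is left for (r5,c1).
row 6 has {B,C,D}; column 6 has {B,C,D,E,F} — only A is left for (r6,c6).
row 2 has {B,C,E,F}; column 1 has {A,B,C} — only D is left for (r2,c1).
row 2 has {B,C,D,E,F}; column 3 has {B,C,E} — only A is left for (r2,c3).
row 6 has {A,B,C,D}; column 3 has {A,B,C,E} — only F is left for (r6,c3).
row 1 has {A,B,C,E}; column 1 has {A,B,C,D} — only F is left for (r1,c1).
row 1 has {A,B,C,E,F}; column 3 has {A,B,C,E,F} — only D is left for (r1,c3).
row 6 has {A,B,C,D,F}; column 1 has {A,B,C,D,F} — only E is left for (r6,c1).

F B D C A E / D E A B F C / A D E F C B / B A C E D F / C F B A E D / E C F D B A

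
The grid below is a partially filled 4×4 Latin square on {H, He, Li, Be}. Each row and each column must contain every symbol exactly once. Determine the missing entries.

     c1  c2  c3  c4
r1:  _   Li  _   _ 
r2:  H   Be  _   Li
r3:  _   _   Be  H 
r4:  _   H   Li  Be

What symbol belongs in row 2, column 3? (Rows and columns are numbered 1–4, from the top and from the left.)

He

row 1 has {Li}; column 4 has {H,Li,Be} — only He is left for (r1,c4).
row 2 has {H,Li,Be}; column 3 has {Li,Be} — only He is left for (r2,c3).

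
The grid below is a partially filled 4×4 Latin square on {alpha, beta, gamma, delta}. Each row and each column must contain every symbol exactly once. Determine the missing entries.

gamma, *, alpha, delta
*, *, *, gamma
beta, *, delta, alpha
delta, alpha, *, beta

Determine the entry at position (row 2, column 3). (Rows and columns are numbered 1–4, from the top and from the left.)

beta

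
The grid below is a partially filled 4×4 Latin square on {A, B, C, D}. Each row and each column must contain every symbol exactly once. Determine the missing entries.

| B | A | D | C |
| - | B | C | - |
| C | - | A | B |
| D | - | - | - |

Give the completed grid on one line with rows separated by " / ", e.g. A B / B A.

B A D C / A B C D / C D A B / D C B A

Cell (r2,c1): row 2 has {B,C}; column 1 has {B,C,D} → A.
Cell (r2,c4): row 2 has {A,B,C}; column 4 has {B,C} → D.
Cell (r3,c2): row 3 has {A,B,C}; column 2 has {A,B} → D.
Cell (r4,c2): row 4 has {D}; column 2 has {A,B,D} → C.
Cell (r4,c3): row 4 has {C,D}; column 3 has {A,C,D} → B.
Cell (r4,c4): row 4 has {B,C,D}; column 4 has {B,C,D} → A.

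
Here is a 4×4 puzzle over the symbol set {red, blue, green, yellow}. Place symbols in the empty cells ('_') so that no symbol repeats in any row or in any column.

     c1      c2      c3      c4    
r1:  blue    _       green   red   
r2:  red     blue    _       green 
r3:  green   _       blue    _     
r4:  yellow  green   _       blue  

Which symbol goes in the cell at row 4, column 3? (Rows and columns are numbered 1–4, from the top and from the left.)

red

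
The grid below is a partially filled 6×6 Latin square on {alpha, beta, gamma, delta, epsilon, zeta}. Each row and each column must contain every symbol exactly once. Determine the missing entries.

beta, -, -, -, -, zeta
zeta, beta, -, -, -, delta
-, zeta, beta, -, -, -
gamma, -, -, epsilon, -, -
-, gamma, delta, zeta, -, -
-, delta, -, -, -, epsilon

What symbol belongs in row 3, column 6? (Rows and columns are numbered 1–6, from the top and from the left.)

gamma

(r4,c2) = alpha
(r4,c3) = zeta
(r4,c6) = beta
(r5,c6) = alpha
(r6,c1) = alpha
(r6,c3) = gamma
(r6,c4) = beta
(r6,c5) = zeta
(r1,c2) = epsilon
(r1,c3) = alpha
(r2,c3) = epsilon
(r3,c6) = gamma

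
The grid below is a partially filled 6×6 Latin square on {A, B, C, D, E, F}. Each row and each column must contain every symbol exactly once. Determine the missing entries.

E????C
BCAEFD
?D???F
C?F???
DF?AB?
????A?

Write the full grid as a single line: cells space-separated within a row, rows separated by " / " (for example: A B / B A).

E A B F D C / B C A E F D / A D E B C F / C B F D E A / D F C A B E / F E D C A B

At row 1, column 5: row 1 has {C,E}; column 5 has {A,B,F}; that leaves D.
At row 3, column 1: row 3 has {D,F}; column 1 has {B,C,D,E}; that leaves A.
At row 4, column 5: row 4 has {C,F}; column 5 has {A,B,D,F}; that leaves E.
At row 5, column 6: row 5 has {A,B,D,F}; column 6 has {C,D,F}; that leaves E.
At row 6, column 1: row 6 has {A}; column 1 has {A,B,C,D,E}; that leaves F.
At row 6, column 6: row 6 has {A,F}; column 6 has {C,D,E,F}; that leaves B.
At row 1, column 3: row 1 has {C,D,E}; column 3 has {A,F}; that leaves B.
At row 1, column 4: row 1 has {B,C,D,E}; column 4 has {A,E}; that leaves F.
At row 3, column 5: row 3 has {A,D,F}; column 5 has {A,B,D,E,F}; that leaves C.
At row 4, column 6: row 4 has {C,E,F}; column 6 has {B,C,D,E,F}; that leaves A.
At row 5, column 3: row 5 has {A,B,D,E,F}; column 3 has {A,B,F}; that leaves C.
At row 6, column 2: row 6 has {A,B,F}; column 2 has {C,D,F}; that leaves E.
At row 6, column 3: row 6 has {A,B,E,F}; column 3 has {A,B,C,F}; that leaves D.
At row 6, column 4: row 6 has {A,B,D,E,F}; column 4 has {A,E,F}; that leaves C.
At row 1, column 2: row 1 has {B,C,D,E,F}; column 2 has {C,D,E,F}; that leaves A.
At row 3, column 3: row 3 has {A,C,D,F}; column 3 has {A,B,C,D,F}; that leaves E.
At row 3, column 4: row 3 has {A,C,D,E,F}; column 4 has {A,C,E,F}; that leaves B.
At row 4, column 2: row 4 has {A,C,E,F}; column 2 has {A,C,D,E,F}; that leaves B.
At row 4, column 4: row 4 has {A,B,C,E,F}; column 4 has {A,B,C,E,F}; that leaves D.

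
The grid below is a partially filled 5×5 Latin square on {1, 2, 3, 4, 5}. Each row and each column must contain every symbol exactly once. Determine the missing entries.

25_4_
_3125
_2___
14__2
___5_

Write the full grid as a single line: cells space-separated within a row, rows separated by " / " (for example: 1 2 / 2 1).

row 1 has {2,4,5}; column 3 has {1} — only 3 is left for (r1,c3).
row 1 has {2,3,4,5}; column 5 has {2,5} — only 1 is left for (r1,c5).
row 2 has {1,2,3,5}; column 1 has {1,2} — only 4 is left for (r2,c1).
row 4 has {1,2,4}; column 3 has {1,3} — only 5 is left for (r4,c3).
row 4 has {1,2,4,5}; column 4 has {2,4,5} — only 3 is left for (r4,c4).
row 5 has {5}; column 1 has {1,2,4} — only 3 is left for (r5,c1).
row 5 has {3,5}; column 2 has {2,3,4,5} — only 1 is left for (r5,c2).
row 5 has {1,3,5}; column 5 has {1,2,5} — only 4 is left for (r5,c5).
row 3 has {2}; column 1 has {1,2,3,4} — only 5 is left for (r3,c1).
row 3 has {2,5}; column 3 has {1,3,5} — only 4 is left for (r3,c3).
row 3 has {2,4,5}; column 4 has {2,3,4,5} — only 1 is left for (r3,c4).
row 3 has {1,2,4,5}; column 5 has {1,2,4,5} — only 3 is left for (r3,c5).
row 5 has {1,3,4,5}; column 3 has {1,3,4,5} — only 2 is left for (r5,c3).

2 5 3 4 1 / 4 3 1 2 5 / 5 2 4 1 3 / 1 4 5 3 2 / 3 1 2 5 4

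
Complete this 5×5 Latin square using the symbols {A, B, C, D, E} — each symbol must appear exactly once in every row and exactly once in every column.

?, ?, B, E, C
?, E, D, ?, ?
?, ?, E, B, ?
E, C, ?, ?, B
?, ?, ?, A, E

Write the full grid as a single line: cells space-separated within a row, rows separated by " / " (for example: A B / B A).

row 2 has {D,E}; column 4 has {A,B,E} — only C is left for (r2,c4).
row 2 has {C,D,E}; column 5 has {B,C,E} — only A is left for (r2,c5).
row 3 has {B,E}; column 5 has {A,B,C,E} — only D is left for (r3,c5).
row 4 has {B,C,E}; column 3 has {B,D,E} — only A is left for (r4,c3).
row 4 has {A,B,C,E}; column 4 has {A,B,C,E} — only D is left for (r4,c4).
row 5 has {A,E}; column 3 has {A,B,D,E} — only C is left for (r5,c3).
row 2 has {A,C,D,E}; column 1 has {E} — only B is left for (r2,c1).
row 3 has {B,D,E}; column 2 has {C,E} — only A is left for (r3,c2).
row 5 has {A,C,E}; column 1 has {B,E} — only D is left for (r5,c1).
row 5 has {A,C,D,E}; column 2 has {A,C,E} — only B is left for (r5,c2).
row 1 has {B,C,E}; column 1 has {B,D,E} — only A is left for (r1,c1).
row 1 has {A,B,C,E}; column 2 has {A,B,C,E} — only D is left for (r1,c2).
row 3 has {A,B,D,E}; column 1 has {A,B,D,E} — only C is left for (r3,c1).

A D B E C / B E D C A / C A E B D / E C A D B / D B C A E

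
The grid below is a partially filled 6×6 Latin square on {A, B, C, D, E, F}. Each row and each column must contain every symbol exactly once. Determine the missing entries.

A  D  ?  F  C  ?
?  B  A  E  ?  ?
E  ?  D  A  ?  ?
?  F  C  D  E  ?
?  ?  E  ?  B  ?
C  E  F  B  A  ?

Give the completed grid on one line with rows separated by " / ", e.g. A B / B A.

A D B F C E / F B A E D C / E C D A F B / B F C D E A / D A E C B F / C E F B A D

Cell (r1,c3): row 1 has {A,C,D,F}; column 3 has {A,C,D,E,F} → B.
Cell (r1,c6): row 1 has {A,B,C,D,F}; column 6 is empty so far → E.
Cell (r3,c2): row 3 has {A,D,E}; column 2 has {B,D,E,F} → C.
Cell (r3,c5): row 3 has {A,C,D,E}; column 5 has {A,B,C,E} → F.
Cell (r3,c6): row 3 has {A,C,D,E,F}; column 6 has {E} → B.
Cell (r4,c1): row 4 has {C,D,E,F}; column 1 has {A,C,E} → B.
Cell (r4,c6): row 4 has {B,C,D,E,F}; column 6 has {B,E} → A.
Cell (r5,c2): row 5 has {B,E}; column 2 has {B,C,D,E,F} → A.
Cell (r5,c4): row 5 has {A,B,E}; column 4 has {A,B,D,E,F} → C.
Cell (r6,c6): row 6 has {A,B,C,E,F}; column 6 has {A,B,E} → D.
Cell (r2,c5): row 2 has {A,B,E}; column 5 has {A,B,C,E,F} → D.
Cell (r5,c6): row 5 has {A,B,C,E}; column 6 has {A,B,D,E} → F.
Cell (r2,c1): row 2 has {A,B,D,E}; column 1 has {A,B,C,E} → F.
Cell (r2,c6): row 2 has {A,B,D,E,F}; column 6 has {A,B,D,E,F} → C.
Cell (r5,c1): row 5 has {A,B,C,E,F}; column 1 has {A,B,C,E,F} → D.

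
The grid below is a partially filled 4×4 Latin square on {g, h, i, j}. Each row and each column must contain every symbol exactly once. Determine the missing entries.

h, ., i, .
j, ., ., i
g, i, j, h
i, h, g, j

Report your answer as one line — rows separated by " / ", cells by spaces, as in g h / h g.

h j i g / j g h i / g i j h / i h g j

(r1,c4): row 1 has {h,i}; column 4 has {h,i,j}, so it must be g.
(r2,c2): row 2 has {i,j}; column 2 has {h,i}, so it must be g.
(r2,c3): row 2 has {g,i,j}; column 3 has {g,i,j}, so it must be h.
(r1,c2): row 1 has {g,h,i}; column 2 has {g,h,i}, so it must be j.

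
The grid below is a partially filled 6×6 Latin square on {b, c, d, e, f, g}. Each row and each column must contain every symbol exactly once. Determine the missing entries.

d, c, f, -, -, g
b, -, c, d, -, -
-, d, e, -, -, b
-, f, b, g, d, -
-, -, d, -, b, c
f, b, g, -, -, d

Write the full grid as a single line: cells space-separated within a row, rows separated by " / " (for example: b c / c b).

d c f b e g / b e c d g f / g d e c f b / c f b g d e / e g d f b c / f b g e c d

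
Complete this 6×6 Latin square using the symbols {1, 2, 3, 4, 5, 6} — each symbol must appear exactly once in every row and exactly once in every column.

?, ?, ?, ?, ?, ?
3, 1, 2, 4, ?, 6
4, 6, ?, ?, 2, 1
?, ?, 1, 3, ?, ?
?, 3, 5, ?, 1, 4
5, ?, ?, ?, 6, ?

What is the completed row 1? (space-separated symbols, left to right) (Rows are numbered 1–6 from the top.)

1 4 6 2 3 5

(r2,c5) = 5
(r3,c3) = 3
(r3,c4) = 5
(r4,c5) = 4
(r6,c3) = 4
(r1,c3) = 6
(r1,c5) = 3
(r6,c2) = 2
(r6,c4) = 1
(r6,c6) = 3
(r1,c4) = 2
(r1,c6) = 5
(r4,c2) = 5
(r4,c6) = 2
(r5,c4) = 6
(r1,c1) = 1
(r1,c2) = 4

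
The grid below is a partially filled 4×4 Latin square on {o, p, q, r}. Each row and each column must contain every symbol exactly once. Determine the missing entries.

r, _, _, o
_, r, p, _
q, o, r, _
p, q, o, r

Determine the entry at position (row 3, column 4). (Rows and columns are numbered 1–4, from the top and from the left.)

p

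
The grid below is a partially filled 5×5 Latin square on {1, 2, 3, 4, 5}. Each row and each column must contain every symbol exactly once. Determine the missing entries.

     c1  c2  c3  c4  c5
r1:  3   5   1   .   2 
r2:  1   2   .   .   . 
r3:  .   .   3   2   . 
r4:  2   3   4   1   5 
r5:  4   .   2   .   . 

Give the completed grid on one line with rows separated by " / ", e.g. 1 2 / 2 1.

3 5 1 4 2 / 1 2 5 3 4 / 5 4 3 2 1 / 2 3 4 1 5 / 4 1 2 5 3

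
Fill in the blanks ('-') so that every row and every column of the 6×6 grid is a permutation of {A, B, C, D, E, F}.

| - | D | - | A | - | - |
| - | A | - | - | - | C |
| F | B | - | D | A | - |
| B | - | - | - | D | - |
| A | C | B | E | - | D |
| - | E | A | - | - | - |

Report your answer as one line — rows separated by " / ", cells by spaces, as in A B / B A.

C D F A E B / E A D F B C / F B C D A E / B F E C D A / A C B E F D / D E A B C F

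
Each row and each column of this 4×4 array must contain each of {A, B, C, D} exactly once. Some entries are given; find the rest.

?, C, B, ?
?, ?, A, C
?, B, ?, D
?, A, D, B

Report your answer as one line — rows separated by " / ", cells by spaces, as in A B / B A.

row 1 has {B,C}; column 4 has {B,C,D} — only A is left for (r1,c4).
row 2 has {A,C}; column 2 has {A,B,C} — only D is left for (r2,c2).
row 3 has {B,D}; column 3 has {A,B,D} — only C is left for (r3,c3).
row 4 has {A,B,D}; column 1 is empty so far — only C is left for (r4,c1).
row 1 has {A,B,C}; column 1 has {C} — only D is left for (r1,c1).
row 2 has {A,C,D}; column 1 has {C,D} — only B is left for (r2,c1).
row 3 has {B,C,D}; column 1 has {B,C,D} — only A is left for (r3,c1).

D C B A / B D A C / A B C D / C A D B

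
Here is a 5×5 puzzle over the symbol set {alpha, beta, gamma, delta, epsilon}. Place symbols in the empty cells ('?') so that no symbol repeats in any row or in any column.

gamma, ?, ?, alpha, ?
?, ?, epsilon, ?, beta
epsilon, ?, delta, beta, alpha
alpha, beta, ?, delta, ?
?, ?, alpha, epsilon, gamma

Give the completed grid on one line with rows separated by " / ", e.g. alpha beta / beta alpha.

gamma epsilon beta alpha delta / delta alpha epsilon gamma beta / epsilon gamma delta beta alpha / alpha beta gamma delta epsilon / beta delta alpha epsilon gamma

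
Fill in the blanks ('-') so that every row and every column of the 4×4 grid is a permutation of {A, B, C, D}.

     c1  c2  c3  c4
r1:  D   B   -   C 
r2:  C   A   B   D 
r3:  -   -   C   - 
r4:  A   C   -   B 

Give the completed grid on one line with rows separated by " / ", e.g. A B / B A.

D B A C / C A B D / B D C A / A C D B

(r1,c3): row 1 has {B,C,D}; column 3 has {B,C}, so it must be A.
(r3,c1): row 3 has {C}; column 1 has {A,C,D}, so it must be B.
(r3,c2): row 3 has {B,C}; column 2 has {A,B,C}, so it must be D.
(r3,c4): row 3 has {B,C,D}; column 4 has {B,C,D}, so it must be A.
(r4,c3): row 4 has {A,B,C}; column 3 has {A,B,C}, so it must be D.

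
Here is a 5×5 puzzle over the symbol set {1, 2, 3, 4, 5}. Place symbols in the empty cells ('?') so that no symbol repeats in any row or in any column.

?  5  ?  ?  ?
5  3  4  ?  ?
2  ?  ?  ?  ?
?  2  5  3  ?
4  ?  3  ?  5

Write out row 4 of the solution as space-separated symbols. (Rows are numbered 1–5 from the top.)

Cell (r3,c3): row 3 has {2}; column 3 has {3,4,5} → 1.
Cell (r4,c1): row 4 has {2,3,5}; column 1 has {2,4,5} → 1.
Cell (r4,c5): row 4 has {1,2,3,5}; column 5 has {5} → 4.

1 2 5 3 4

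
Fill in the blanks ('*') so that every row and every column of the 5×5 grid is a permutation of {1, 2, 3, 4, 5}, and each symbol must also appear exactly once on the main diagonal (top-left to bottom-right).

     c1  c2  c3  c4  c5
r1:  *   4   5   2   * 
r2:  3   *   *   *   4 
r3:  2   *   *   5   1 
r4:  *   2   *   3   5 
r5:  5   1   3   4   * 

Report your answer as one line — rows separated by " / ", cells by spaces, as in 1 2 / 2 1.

row 1 has {2,4,5}; column 1 has {2,3,5}; the diagonal has {3} — only 1 is left for (r1,c1).
row 1 has {1,2,4,5}; column 5 has {1,4,5} — only 3 is left for (r1,c5).
row 2 has {3,4}; column 2 has {1,2,4}; the diagonal has {1,3} — only 5 is left for (r2,c2).
row 2 has {3,4,5}; column 4 has {2,3,4,5} — only 1 is left for (r2,c4).
row 3 has {1,2,5}; column 2 has {1,2,4,5} — only 3 is left for (r3,c2).
row 3 has {1,2,3,5}; column 3 has {3,5}; the diagonal has {1,3,5} — only 4 is left for (r3,c3).
row 4 has {2,3,5}; column 1 has {1,2,3,5} — only 4 is left for (r4,c1).
row 4 has {2,3,4,5}; column 3 has {3,4,5} — only 1 is left for (r4,c3).
row 5 has {1,3,4,5}; column 5 has {1,3,4,5}; the diagonal has {1,3,4,5} — only 2 is left for (r5,c5).
row 2 has {1,3,4,5}; column 3 has {1,3,4,5} — only 2 is left for (r2,c3).

1 4 5 2 3 / 3 5 2 1 4 / 2 3 4 5 1 / 4 2 1 3 5 / 5 1 3 4 2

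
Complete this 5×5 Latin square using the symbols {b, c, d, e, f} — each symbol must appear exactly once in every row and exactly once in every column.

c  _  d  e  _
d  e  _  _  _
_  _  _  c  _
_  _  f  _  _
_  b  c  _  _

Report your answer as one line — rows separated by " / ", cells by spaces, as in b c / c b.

c f d e b / d e b f c / b d e c f / e c f b d / f b c d e

Cell (r1,c2): row 1 has {c,d,e}; column 2 has {b,e} → f.
Cell (r1,c5): row 1 has {c,d,e,f}; column 5 is empty so far → b.
Cell (r2,c3): row 2 has {d,e}; column 3 has {c,d,f} → b.
Cell (r2,c4): row 2 has {b,d,e}; column 4 has {c,e} → f.
Cell (r2,c5): row 2 has {b,d,e,f}; column 5 has {b} → c.
Cell (r3,c2): row 3 has {c}; column 2 has {b,e,f} → d.
Cell (r3,c3): row 3 has {c,d}; column 3 has {b,c,d,f} → e.
Cell (r3,c5): row 3 has {c,d,e}; column 5 has {b,c} → f.
Cell (r4,c2): row 4 has {f}; column 2 has {b,d,e,f} → c.
Cell (r5,c4): row 5 has {b,c}; column 4 has {c,e,f} → d.
Cell (r5,c5): row 5 has {b,c,d}; column 5 has {b,c,f} → e.
Cell (r3,c1): row 3 has {c,d,e,f}; column 1 has {c,d} → b.
Cell (r4,c1): row 4 has {c,f}; column 1 has {b,c,d} → e.
Cell (r4,c4): row 4 has {c,e,f}; column 4 has {c,d,e,f} → b.
Cell (r4,c5): row 4 has {b,c,e,f}; column 5 has {b,c,e,f} → d.
Cell (r5,c1): row 5 has {b,c,d,e}; column 1 has {b,c,d,e} → f.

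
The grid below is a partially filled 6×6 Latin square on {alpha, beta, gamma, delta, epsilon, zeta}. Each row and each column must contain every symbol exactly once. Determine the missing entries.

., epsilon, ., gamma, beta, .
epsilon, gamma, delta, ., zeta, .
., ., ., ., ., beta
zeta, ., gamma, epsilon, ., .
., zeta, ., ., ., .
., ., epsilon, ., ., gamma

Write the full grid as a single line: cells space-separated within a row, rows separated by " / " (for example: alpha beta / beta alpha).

delta epsilon alpha gamma beta zeta / epsilon gamma delta beta zeta alpha / gamma delta zeta alpha epsilon beta / zeta beta gamma epsilon alpha delta / alpha zeta beta delta gamma epsilon / beta alpha epsilon zeta delta gamma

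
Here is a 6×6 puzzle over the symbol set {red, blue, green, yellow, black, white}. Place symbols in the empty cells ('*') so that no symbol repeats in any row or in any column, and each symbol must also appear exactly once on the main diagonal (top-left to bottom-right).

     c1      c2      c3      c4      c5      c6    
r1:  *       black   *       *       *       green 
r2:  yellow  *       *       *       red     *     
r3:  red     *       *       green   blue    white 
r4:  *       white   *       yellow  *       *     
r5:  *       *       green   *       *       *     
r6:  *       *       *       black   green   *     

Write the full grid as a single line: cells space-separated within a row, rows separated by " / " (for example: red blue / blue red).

Cell (r3,c2): row 3 has {red,blue,green,white}; column 2 has {black,white} → yellow.
Cell (r3,c3): row 3 has {red,blue,green,yellow,white}; column 3 has {green}; the diagonal has {yellow} → black.
Cell (r4,c5): row 4 has {yellow,white}; column 5 has {red,blue,green} → black.
Cell (r5,c5): row 5 has {green}; column 5 has {red,blue,green,black}; the diagonal has {yellow,black} → white.
Cell (r1,c1): row 1 has {green,black}; column 1 has {red,yellow}; the diagonal has {yellow,black,white} → blue.
Cell (r1,c5): row 1 has {blue,green,black}; column 5 has {red,blue,green,black,white} → yellow.
Cell (r2,c2): row 2 has {red,yellow}; column 2 has {yellow,black,white}; the diagonal has {blue,yellow,black,white} → green.
Cell (r4,c1): row 4 has {yellow,black,white}; column 1 has {red,blue,yellow} → green.
Cell (r5,c1): row 5 has {green,white}; column 1 has {red,blue,green,yellow} → black.
Cell (r6,c1): row 6 has {green,black}; column 1 has {red,blue,green,yellow,black} → white.
Cell (r6,c6): row 6 has {green,black,white}; column 6 has {green,white}; the diagonal has {blue,green,yellow,black,white} → red.
Cell (r4,c6): row 4 has {green,yellow,black,white}; column 6 has {red,green,white} → blue.
Cell (r5,c6): row 5 has {green,black,white}; column 6 has {red,blue,green,white} → yellow.
Cell (r6,c2): row 6 has {red,green,black,white}; column 2 has {green,yellow,black,white} → blue.
Cell (r6,c3): row 6 has {red,blue,green,black,white}; column 3 has {green,black} → yellow.
Cell (r2,c6): row 2 has {red,green,yellow}; column 6 has {red,blue,green,yellow,white} → black.
Cell (r4,c3): row 4 has {blue,green,yellow,black,white}; column 3 has {green,yellow,black} → red.
Cell (r5,c2): row 5 has {green,yellow,black,white}; column 2 has {blue,green,yellow,black,white} → red.
Cell (r5,c4): row 5 has {red,green,yellow,black,white}; column 4 has {green,yellow,black} → blue.
Cell (r1,c3): row 1 has {blue,green,yellow,black}; column 3 has {red,green,yellow,black} → white.
Cell (r1,c4): row 1 has {blue,green,yellow,black,white}; column 4 has {blue,green,yellow,black} → red.
Cell (r2,c3): row 2 has {red,green,yellow,black}; column 3 has {red,green,yellow,black,white} → blue.
Cell (r2,c4): row 2 has {red,blue,green,yellow,black}; column 4 has {red,blue,green,yellow,black} → white.

blue black white red yellow green / yellow green blue white red black / red yellow black green blue white / green white red yellow black blue / black red green blue white yellow / white blue yellow black green red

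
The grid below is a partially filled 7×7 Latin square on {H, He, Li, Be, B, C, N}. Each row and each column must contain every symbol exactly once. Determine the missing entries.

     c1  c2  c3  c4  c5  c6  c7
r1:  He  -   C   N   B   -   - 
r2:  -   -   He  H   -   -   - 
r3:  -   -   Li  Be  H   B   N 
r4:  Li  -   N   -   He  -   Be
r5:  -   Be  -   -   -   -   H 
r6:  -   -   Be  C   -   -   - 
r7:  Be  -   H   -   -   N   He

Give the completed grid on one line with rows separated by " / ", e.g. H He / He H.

He H C N B Be Li / B N He H Be Li C / C He Li Be H B N / Li C N B He H Be / N Be B He Li C H / H Li Be C N He B / Be B H Li C N He

(r1,c7) = Li
(r3,c1) = C
(r3,c2) = He
(r4,c4) = B
(r5,c3) = B
(r6,c7) = B
(r7,c4) = Li
(r7,c5) = C
(r1,c2) = H
(r1,c6) = Be
(r2,c7) = C
(r4,c2) = C
(r4,c6) = H
(r5,c1) = N
(r5,c4) = He
(r5,c5) = Li
(r5,c6) = C
(r6,c1) = H
(r6,c5) = N
(r7,c2) = B
(r2,c1) = B
(r2,c5) = Be
(r2,c6) = Li
(r6,c2) = Li
(r6,c6) = He
(r2,c2) = N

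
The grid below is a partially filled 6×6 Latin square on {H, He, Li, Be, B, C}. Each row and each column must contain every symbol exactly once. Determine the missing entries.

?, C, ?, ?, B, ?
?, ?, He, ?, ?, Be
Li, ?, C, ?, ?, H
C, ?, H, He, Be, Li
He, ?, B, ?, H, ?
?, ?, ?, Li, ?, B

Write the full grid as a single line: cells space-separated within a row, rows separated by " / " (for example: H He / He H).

Be C Li H B He / B H He C Li Be / Li Be C B He H / C B H He Be Li / He Li B Be H C / H He Be Li C B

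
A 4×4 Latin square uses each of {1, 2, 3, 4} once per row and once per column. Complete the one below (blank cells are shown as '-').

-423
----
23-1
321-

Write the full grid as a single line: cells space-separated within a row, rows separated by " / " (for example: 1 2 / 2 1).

1 4 2 3 / 4 1 3 2 / 2 3 4 1 / 3 2 1 4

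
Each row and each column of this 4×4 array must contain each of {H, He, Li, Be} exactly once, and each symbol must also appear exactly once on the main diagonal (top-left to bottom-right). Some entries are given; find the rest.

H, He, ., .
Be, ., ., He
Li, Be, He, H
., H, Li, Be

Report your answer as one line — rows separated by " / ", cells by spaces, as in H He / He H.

(r1,c3) = Be
(r1,c4) = Li
(r2,c2) = Li
(r2,c3) = H
(r4,c1) = He

H He Be Li / Be Li H He / Li Be He H / He H Li Be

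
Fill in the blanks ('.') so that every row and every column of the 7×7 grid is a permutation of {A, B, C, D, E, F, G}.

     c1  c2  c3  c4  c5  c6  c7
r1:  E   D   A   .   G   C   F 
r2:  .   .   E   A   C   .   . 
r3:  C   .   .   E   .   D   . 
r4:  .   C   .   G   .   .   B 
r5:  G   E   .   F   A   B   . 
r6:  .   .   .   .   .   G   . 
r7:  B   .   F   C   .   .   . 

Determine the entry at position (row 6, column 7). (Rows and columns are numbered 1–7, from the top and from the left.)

Cell (r1,c4): row 1 has {A,C,D,E,F,G}; column 4 has {A,C,E,F,G} → B.
Cell (r2,c6): row 2 has {A,C,E}; column 6 has {B,C,D,G} → F.
Cell (r4,c3): row 4 has {B,C,G}; column 3 has {A,E,F} → D.
Cell (r5,c3): row 5 has {A,B,E,F,G}; column 3 has {A,D,E,F} → C.
Cell (r5,c7): row 5 has {A,B,C,E,F,G}; column 7 has {B,F} → D.
Cell (r6,c3): row 6 has {G}; column 3 has {A,C,D,E,F} → B.
Cell (r6,c4): row 6 has {B,G}; column 4 has {A,B,C,E,F,G} → D.
Cell (r2,c1): row 2 has {A,C,E,F}; column 1 has {B,C,E,G} → D.
Cell (r2,c7): row 2 has {A,C,D,E,F}; column 7 has {B,D,F} → G.
Cell (r3,c3): row 3 has {C,D,E}; column 3 has {A,B,C,D,E,F} → G.
Cell (r3,c7): row 3 has {C,D,E,G}; column 7 has {B,D,F,G} → A.
Cell (r7,c7): row 7 has {B,C,F}; column 7 has {A,B,D,F,G} → E.
Cell (r2,c2): row 2 has {A,C,D,E,F,G}; column 2 has {C,D,E} → B.
Cell (r3,c2): row 3 has {A,C,D,E,G}; column 2 has {B,C,D,E} → F.
Cell (r3,c5): row 3 has {A,C,D,E,F,G}; column 5 has {A,C,G} → B.
Cell (r6,c2): row 6 has {B,D,G}; column 2 has {B,C,D,E,F} → A.
Cell (r6,c7): row 6 has {A,B,D,G}; column 7 has {A,B,D,E,F,G} → C.

C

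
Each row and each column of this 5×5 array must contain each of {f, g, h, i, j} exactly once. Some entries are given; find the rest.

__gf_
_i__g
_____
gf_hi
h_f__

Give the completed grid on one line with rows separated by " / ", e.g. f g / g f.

(r2,c4): row 2 has {g,i}; column 4 has {f,h}, so it must be j.
(r4,c3): row 4 has {f,g,h,i}; column 3 has {f,g}, so it must be j.
(r5,c5): row 5 has {f,h}; column 5 has {g,i}, so it must be j.
(r1,c5): row 1 has {f,g}; column 5 has {g,i,j}, so it must be h.
(r2,c1): row 2 has {g,i,j}; column 1 has {g,h}, so it must be f.
(r2,c3): row 2 has {f,g,i,j}; column 3 has {f,g,j}, so it must be h.
(r3,c3): row 3 is empty so far; column 3 has {f,g,h,j}, so it must be i.
(r3,c4): row 3 has {i}; column 4 has {f,h,j}, so it must be g.
(r3,c5): row 3 has {g,i}; column 5 has {g,h,i,j}, so it must be f.
(r5,c2): row 5 has {f,h,j}; column 2 has {f,i}, so it must be g.
(r5,c4): row 5 has {f,g,h,j}; column 4 has {f,g,h,j}, so it must be i.
(r1,c2): row 1 has {f,g,h}; column 2 has {f,g,i}, so it must be j.
(r3,c1): row 3 has {f,g,i}; column 1 has {f,g,h}, so it must be j.
(r3,c2): row 3 has {f,g,i,j}; column 2 has {f,g,i,j}, so it must be h.
(r1,c1): row 1 has {f,g,h,j}; column 1 has {f,g,h,j}, so it must be i.

i j g f h / f i h j g / j h i g f / g f j h i / h g f i j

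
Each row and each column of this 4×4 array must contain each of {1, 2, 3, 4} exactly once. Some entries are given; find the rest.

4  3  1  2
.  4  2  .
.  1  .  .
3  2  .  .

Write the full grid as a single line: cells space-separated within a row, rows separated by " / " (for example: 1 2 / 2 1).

4 3 1 2 / 1 4 2 3 / 2 1 3 4 / 3 2 4 1

(r2,c1): row 2 has {2,4}; column 1 has {3,4}, so it must be 1.
(r2,c4): row 2 has {1,2,4}; column 4 has {2}, so it must be 3.
(r3,c1): row 3 has {1}; column 1 has {1,3,4}, so it must be 2.
(r3,c4): row 3 has {1,2}; column 4 has {2,3}, so it must be 4.
(r4,c3): row 4 has {2,3}; column 3 has {1,2}, so it must be 4.
(r4,c4): row 4 has {2,3,4}; column 4 has {2,3,4}, so it must be 1.
(r3,c3): row 3 has {1,2,4}; column 3 has {1,2,4}, so it must be 3.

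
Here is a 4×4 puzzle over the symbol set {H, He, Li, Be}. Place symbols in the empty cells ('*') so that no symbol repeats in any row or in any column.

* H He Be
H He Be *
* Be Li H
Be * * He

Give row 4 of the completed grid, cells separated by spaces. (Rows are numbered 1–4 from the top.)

At row 1, column 1: row 1 has {H,He,Be}; column 1 has {H,Be}; that leaves Li.
At row 2, column 4: row 2 has {H,He,Be}; column 4 has {H,He,Be}; that leaves Li.
At row 3, column 1: row 3 has {H,Li,Be}; column 1 has {H,Li,Be}; that leaves He.
At row 4, column 2: row 4 has {He,Be}; column 2 has {H,He,Be}; that leaves Li.
At row 4, column 3: row 4 has {He,Li,Be}; column 3 has {He,Li,Be}; that leaves H.

Be Li H He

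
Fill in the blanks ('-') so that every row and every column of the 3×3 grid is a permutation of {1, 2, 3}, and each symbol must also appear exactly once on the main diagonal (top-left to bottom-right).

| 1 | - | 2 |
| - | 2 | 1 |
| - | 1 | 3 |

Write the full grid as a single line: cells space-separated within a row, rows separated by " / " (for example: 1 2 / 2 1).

1 3 2 / 3 2 1 / 2 1 3

(r1,c2) = 3
(r2,c1) = 3
(r3,c1) = 2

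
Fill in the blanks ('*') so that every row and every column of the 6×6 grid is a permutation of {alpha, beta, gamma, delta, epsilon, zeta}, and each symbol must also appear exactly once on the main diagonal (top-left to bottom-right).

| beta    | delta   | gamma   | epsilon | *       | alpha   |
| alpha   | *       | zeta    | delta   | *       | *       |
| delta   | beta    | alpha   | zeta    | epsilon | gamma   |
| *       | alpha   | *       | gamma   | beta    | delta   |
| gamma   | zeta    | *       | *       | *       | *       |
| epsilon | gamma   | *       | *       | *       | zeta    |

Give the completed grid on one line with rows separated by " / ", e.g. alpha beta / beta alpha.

beta delta gamma epsilon zeta alpha / alpha epsilon zeta delta gamma beta / delta beta alpha zeta epsilon gamma / zeta alpha epsilon gamma beta delta / gamma zeta beta alpha delta epsilon / epsilon gamma delta beta alpha zeta

row 1 has {alpha,beta,gamma,delta,epsilon}; column 5 has {beta,epsilon} — only zeta is left for (r1,c5).
row 2 has {alpha,delta,zeta}; column 2 has {alpha,beta,gamma,delta,zeta}; the diagonal has {alpha,beta,gamma,zeta} — only epsilon is left for (r2,c2).
row 2 has {alpha,delta,epsilon,zeta}; column 5 has {beta,epsilon,zeta} — only gamma is left for (r2,c5).
row 2 has {alpha,gamma,delta,epsilon,zeta}; column 6 has {alpha,gamma,delta,zeta} — only beta is left for (r2,c6).
row 4 has {alpha,beta,gamma,delta}; column 1 has {alpha,beta,gamma,delta,epsilon} — only zeta is left for (r4,c1).
row 4 has {alpha,beta,gamma,delta,zeta}; column 3 has {alpha,gamma,zeta} — only epsilon is left for (r4,c3).
row 5 has {gamma,zeta}; column 5 has {beta,gamma,epsilon,zeta}; the diagonal has {alpha,beta,gamma,epsilon,zeta} — only delta is left for (r5,c5).
row 5 has {gamma,delta,zeta}; column 6 has {alpha,beta,gamma,delta,zeta} — only epsilon is left for (r5,c6).
row 6 has {gamma,epsilon,zeta}; column 5 has {beta,gamma,delta,epsilon,zeta} — only alpha is left for (r6,c5).
row 5 has {gamma,delta,epsilon,zeta}; column 3 has {alpha,gamma,epsilon,zeta} — only beta is left for (r5,c3).
row 5 has {beta,gamma,delta,epsilon,zeta}; column 4 has {gamma,delta,epsilon,zeta} — only alpha is left for (r5,c4).
row 6 has {alpha,gamma,epsilon,zeta}; column 3 has {alpha,beta,gamma,epsilon,zeta} — only delta is left for (r6,c3).
row 6 has {alpha,gamma,delta,epsilon,zeta}; column 4 has {alpha,gamma,delta,epsilon,zeta} — only beta is left for (r6,c4).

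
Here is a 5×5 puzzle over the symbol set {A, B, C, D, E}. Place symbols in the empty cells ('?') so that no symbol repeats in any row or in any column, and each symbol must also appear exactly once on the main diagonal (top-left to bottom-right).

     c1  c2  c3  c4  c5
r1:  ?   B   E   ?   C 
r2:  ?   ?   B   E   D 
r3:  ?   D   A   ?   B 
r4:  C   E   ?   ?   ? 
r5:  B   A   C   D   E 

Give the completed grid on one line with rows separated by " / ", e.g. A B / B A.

D B E A C / A C B E D / E D A C B / C E D B A / B A C D E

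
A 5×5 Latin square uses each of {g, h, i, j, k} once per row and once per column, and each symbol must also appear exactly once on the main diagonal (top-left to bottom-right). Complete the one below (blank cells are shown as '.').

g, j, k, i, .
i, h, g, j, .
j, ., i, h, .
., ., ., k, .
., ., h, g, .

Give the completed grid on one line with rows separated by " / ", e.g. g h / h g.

g j k i h / i h g j k / j k i h g / h g j k i / k i h g j

(r1,c5) = h
(r2,c5) = k
(r3,c5) = g
(r4,c1) = h
(r4,c3) = j
(r4,c5) = i
(r5,c1) = k
(r5,c2) = i
(r5,c5) = j
(r3,c2) = k
(r4,c2) = g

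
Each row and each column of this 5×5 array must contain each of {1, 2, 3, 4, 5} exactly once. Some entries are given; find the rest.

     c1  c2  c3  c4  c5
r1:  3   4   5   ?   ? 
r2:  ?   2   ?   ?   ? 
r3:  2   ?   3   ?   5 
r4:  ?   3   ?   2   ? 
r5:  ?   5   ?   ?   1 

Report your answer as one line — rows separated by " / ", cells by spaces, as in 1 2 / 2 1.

3 4 5 1 2 / 1 2 4 5 3 / 2 1 3 4 5 / 5 3 1 2 4 / 4 5 2 3 1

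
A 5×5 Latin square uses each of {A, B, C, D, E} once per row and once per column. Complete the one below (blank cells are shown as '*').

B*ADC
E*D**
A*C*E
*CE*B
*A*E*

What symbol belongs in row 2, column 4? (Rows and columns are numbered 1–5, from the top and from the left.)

row 1 has {A,B,C,D}; column 2 has {A,C} — only E is left for (r1,c2).
row 2 has {D,E}; column 2 has {A,C,E} — only B is left for (r2,c2).
row 2 has {B,D,E}; column 5 has {B,C,E} — only A is left for (r2,c5).
row 3 has {A,C,E}; column 2 has {A,B,C,E} — only D is left for (r3,c2).
row 3 has {A,C,D,E}; column 4 has {D,E} — only B is left for (r3,c4).
row 4 has {B,C,E}; column 1 has {A,B,E} — only D is left for (r4,c1).
row 4 has {B,C,D,E}; column 4 has {B,D,E} — only A is left for (r4,c4).
row 5 has {A,E}; column 1 has {A,B,D,E} — only C is left for (r5,c1).
row 5 has {A,C,E}; column 3 has {A,C,D,E} — only B is left for (r5,c3).
row 5 has {A,B,C,E}; column 5 has {A,B,C,E} — only D is left for (r5,c5).
row 2 has {A,B,D,E}; column 4 has {A,B,D,E} — only C is left for (r2,c4).

C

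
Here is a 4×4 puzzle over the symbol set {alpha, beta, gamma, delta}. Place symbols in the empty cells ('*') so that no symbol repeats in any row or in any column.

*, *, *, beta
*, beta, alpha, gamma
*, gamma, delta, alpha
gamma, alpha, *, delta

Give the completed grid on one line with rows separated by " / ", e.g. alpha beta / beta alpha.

alpha delta gamma beta / delta beta alpha gamma / beta gamma delta alpha / gamma alpha beta delta

row 1 has {beta}; column 2 has {alpha,beta,gamma} — only delta is left for (r1,c2).
row 1 has {beta,delta}; column 3 has {alpha,delta} — only gamma is left for (r1,c3).
row 2 has {alpha,beta,gamma}; column 1 has {gamma} — only delta is left for (r2,c1).
row 3 has {alpha,gamma,delta}; column 1 has {gamma,delta} — only beta is left for (r3,c1).
row 4 has {alpha,gamma,delta}; column 3 has {alpha,gamma,delta} — only beta is left for (r4,c3).
row 1 has {beta,gamma,delta}; column 1 has {beta,gamma,delta} — only alpha is left for (r1,c1).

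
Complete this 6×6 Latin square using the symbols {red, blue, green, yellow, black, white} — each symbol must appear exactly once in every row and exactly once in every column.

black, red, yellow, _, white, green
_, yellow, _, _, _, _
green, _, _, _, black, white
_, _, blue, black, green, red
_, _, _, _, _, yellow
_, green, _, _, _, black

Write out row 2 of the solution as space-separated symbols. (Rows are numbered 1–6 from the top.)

white yellow black green red blue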